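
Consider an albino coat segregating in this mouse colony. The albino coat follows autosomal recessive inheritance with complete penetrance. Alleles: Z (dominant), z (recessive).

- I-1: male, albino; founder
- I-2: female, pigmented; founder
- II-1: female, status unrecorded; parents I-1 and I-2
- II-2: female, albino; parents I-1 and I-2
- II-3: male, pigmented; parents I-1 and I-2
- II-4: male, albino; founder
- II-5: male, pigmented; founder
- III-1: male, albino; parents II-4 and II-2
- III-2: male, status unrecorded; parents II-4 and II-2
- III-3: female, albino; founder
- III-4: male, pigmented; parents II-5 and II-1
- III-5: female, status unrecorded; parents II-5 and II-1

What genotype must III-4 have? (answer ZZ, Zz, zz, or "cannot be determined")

cannot be determined

III-4's phenotype allows ZZ or Zz, and no parent or child forces a single allele at both positions; consistent genotype assignments exist with III-4 as ZZ or Zz.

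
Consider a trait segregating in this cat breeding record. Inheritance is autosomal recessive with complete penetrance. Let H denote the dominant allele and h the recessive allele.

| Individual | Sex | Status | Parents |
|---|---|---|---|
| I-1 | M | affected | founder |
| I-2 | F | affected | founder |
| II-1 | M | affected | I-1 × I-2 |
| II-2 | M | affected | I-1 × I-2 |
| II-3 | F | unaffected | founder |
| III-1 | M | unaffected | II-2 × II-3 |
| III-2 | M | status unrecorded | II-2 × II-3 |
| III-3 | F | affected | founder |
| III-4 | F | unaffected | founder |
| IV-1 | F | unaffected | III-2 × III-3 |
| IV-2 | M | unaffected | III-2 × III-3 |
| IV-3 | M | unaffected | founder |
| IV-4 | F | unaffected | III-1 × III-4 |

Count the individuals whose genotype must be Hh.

Obligate heterozygotes: III-1 is unaffected so carries H and received h from II-2 (hh), so III-1 is Hh; III-2 passed H to IV-1 (Hh, whose h came from III-3) and received h from II-2 (hh), so III-2 is Hh; IV-1 is unaffected so carries H and received h from III-3 (hh), so IV-1 is Hh; IV-2 is unaffected so carries H and received h from III-3 (hh), so IV-2 is Hh.
Every other individual is either homozygous by phenotype or has at least one consistent homozygous assignment, so the count is 4.

4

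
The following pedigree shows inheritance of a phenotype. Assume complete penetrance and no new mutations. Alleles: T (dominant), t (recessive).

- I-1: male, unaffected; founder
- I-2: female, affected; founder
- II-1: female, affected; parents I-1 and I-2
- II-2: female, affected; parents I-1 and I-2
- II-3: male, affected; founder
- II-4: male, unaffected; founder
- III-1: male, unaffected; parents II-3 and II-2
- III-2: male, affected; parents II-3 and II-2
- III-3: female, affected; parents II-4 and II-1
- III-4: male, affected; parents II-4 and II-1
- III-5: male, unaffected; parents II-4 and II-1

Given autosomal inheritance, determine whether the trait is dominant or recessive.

dominant

II-3 and II-2 are both affected yet have an unaffected child III-1. Under a recessive model two affected parents are homozygous and every child would be affected, so the trait cannot be recessive.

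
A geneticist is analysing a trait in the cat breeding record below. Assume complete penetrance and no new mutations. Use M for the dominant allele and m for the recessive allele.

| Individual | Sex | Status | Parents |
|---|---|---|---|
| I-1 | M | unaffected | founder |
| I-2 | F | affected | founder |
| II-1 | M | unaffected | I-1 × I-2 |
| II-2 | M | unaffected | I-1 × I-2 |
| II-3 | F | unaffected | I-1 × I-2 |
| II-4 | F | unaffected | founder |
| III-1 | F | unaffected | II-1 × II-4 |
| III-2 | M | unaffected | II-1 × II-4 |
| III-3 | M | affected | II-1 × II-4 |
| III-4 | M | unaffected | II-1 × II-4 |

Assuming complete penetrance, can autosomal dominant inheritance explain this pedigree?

Under autosomal dominant, III-3 (affected, male) cannot arise from II-1 (unaffected) × II-4 (unaffected).

No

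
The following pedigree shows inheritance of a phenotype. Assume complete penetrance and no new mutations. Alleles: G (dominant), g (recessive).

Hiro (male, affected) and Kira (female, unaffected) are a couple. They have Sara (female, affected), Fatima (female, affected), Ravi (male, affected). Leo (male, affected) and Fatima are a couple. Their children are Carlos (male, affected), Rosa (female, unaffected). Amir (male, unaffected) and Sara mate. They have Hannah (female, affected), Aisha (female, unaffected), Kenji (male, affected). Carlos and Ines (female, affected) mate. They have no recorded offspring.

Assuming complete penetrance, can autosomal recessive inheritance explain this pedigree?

No

Under autosomal recessive, Rosa (unaffected, female) cannot arise from Leo (affected) × Fatima (affected).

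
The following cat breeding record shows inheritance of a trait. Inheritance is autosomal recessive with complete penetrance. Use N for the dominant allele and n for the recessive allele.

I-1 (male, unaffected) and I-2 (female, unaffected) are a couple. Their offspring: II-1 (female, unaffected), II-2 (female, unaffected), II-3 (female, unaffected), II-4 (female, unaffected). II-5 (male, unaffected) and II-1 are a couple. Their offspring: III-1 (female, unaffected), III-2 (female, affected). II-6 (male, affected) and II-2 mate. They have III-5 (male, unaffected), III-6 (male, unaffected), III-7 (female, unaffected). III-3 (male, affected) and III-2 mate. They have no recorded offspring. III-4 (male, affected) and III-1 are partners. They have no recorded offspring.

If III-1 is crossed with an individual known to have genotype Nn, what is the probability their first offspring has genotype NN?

1/3

II-5 is unaffected so carries N and passed n to III-2 (nn), so II-5 is Nn.
II-1 is unaffected so carries N and passed n to III-2 (nn), so II-1 is Nn.
III-1 is an unaffected offspring of II-5 (Nn) × II-1 (Nn), whose cross gives 1/4 NN : 1/2 Nn : 1/4 nn; conditioning on being unaffected, III-1 is NN with probability 1/3, Nn with probability 2/3.
Summing over parental genotype combinations, P(offspring has genotype NN) = 1/3·1/2 + 2/3·1/4 = 1/3.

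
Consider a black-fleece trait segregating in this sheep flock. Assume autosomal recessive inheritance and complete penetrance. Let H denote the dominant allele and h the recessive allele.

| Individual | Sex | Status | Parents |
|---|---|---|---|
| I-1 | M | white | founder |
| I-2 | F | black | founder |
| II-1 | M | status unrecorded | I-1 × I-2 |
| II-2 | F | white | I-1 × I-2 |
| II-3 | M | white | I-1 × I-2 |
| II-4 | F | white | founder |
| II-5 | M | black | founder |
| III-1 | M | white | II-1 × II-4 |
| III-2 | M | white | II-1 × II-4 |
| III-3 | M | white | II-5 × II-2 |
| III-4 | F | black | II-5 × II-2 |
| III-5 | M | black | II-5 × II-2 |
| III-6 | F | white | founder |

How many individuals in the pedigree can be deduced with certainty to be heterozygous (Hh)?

3

Obligate heterozygotes: II-2 is white so carries H and received h from I-2 (hh), so II-2 is Hh; II-3 is white so carries H and received h from I-2 (hh), so II-3 is Hh; III-3 is white so carries H and received h from II-5 (hh), so III-3 is Hh.
Every other individual is either homozygous by phenotype or has at least one consistent homozygous assignment, so the count is 3.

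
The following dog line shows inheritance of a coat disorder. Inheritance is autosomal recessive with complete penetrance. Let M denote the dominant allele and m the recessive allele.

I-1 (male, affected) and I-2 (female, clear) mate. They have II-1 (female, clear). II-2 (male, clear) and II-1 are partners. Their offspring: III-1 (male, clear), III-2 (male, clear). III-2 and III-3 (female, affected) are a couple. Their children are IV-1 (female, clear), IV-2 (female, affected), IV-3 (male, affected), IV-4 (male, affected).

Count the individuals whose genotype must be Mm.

3

Obligate heterozygotes: II-1 is clear so carries M and received m from I-1 (mm), so II-1 is Mm; III-2 is clear so carries M and passed m to IV-2 (mm), so III-2 is Mm; IV-1 is clear so carries M and received m from III-3 (mm), so IV-1 is Mm.
Every other individual is either homozygous by phenotype or has at least one consistent homozygous assignment, so the count is 3.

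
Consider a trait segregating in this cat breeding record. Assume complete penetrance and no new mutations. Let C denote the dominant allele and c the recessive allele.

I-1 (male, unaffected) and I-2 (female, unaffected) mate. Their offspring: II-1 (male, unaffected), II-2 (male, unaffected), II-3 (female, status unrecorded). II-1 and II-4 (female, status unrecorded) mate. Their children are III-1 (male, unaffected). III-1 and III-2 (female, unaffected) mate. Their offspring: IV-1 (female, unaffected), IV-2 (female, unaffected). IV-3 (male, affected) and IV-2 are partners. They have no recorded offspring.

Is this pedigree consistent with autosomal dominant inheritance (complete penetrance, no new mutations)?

A consistent assignment under autosomal dominant exists: I-1 cc, I-2 cc, II-1 cc, II-2 cc, II-3 cc, II-4 Cc, III-1 cc, III-2 cc, IV-1 cc, IV-2 cc, IV-3 CC.
In this assignment every recorded phenotype matches its genotype and every non-founder's genotype is obtainable from its parents' genotypes, so the pedigree is consistent.

Yes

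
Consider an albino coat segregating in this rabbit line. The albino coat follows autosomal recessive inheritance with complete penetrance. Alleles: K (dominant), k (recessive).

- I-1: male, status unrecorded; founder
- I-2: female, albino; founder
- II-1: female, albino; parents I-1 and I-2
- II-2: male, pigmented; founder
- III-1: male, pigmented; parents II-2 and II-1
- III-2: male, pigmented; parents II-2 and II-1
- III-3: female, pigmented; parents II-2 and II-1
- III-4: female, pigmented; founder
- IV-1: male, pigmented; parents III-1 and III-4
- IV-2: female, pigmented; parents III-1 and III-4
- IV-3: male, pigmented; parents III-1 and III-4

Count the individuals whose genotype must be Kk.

Obligate heterozygotes: III-1 is pigmented so carries K and received k from II-1 (kk), so III-1 is Kk; III-2 is pigmented so carries K and received k from II-1 (kk), so III-2 is Kk; III-3 is pigmented so carries K and received k from II-1 (kk), so III-3 is Kk.
Every other individual is either homozygous by phenotype or has at least one consistent homozygous assignment, so the count is 3.

3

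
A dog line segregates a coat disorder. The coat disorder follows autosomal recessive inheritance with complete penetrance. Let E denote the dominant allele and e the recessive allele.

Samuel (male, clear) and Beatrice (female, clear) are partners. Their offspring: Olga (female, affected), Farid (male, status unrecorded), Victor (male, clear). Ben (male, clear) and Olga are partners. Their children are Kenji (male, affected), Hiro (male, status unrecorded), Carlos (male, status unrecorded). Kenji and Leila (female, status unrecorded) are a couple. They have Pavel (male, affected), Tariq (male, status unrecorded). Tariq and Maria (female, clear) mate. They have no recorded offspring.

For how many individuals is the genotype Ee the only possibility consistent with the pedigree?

Obligate heterozygotes: Samuel is clear so carries E and passed e to Olga (ee), so Samuel is Ee; Beatrice is clear so carries E and passed e to Olga (ee), so Beatrice is Ee; Ben is clear so carries E and passed e to Kenji (ee), so Ben is Ee.
Every other individual is either homozygous by phenotype or has at least one consistent homozygous assignment, so the count is 3.

3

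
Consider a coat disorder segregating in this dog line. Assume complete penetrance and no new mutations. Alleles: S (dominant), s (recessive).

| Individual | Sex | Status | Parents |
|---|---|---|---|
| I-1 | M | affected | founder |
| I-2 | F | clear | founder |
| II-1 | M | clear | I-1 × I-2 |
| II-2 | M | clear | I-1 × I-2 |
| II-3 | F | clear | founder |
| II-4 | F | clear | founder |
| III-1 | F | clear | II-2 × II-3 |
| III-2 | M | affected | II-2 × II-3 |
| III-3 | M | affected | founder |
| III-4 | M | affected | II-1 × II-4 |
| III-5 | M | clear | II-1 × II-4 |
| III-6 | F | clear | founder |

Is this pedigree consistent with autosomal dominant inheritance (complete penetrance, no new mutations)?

Under autosomal dominant, III-2 (affected, male) cannot arise from II-2 (clear) × II-3 (clear).

No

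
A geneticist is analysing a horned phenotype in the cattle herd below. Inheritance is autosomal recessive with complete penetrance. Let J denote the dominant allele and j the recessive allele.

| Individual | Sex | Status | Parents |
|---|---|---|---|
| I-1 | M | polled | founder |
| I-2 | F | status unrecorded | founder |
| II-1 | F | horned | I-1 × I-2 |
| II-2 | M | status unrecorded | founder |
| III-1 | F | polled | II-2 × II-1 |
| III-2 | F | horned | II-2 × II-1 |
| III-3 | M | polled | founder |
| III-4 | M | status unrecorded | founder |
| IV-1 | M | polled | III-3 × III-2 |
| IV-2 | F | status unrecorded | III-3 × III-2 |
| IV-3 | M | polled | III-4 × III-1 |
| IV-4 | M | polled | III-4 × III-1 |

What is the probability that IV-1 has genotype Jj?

1

IV-1 is polled so carries J and received j from III-2 (jj), so IV-1 is Jj, giving P(Jj) = 1.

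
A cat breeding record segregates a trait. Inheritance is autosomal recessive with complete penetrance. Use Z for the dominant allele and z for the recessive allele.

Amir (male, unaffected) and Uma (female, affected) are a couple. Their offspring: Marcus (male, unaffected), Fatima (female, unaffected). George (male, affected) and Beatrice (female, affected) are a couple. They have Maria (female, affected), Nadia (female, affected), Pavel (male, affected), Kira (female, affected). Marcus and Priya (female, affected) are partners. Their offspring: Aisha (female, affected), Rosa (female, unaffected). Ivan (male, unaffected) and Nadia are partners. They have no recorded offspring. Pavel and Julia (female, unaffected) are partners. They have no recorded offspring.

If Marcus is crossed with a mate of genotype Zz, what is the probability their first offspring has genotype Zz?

Marcus is unaffected so carries Z and received z from Uma (zz), so Marcus is Zz.
The cross gives 1/4 ZZ : 1/2 Zz : 1/4 zz, so P(offspring has genotype Zz) = 1/2.

1/2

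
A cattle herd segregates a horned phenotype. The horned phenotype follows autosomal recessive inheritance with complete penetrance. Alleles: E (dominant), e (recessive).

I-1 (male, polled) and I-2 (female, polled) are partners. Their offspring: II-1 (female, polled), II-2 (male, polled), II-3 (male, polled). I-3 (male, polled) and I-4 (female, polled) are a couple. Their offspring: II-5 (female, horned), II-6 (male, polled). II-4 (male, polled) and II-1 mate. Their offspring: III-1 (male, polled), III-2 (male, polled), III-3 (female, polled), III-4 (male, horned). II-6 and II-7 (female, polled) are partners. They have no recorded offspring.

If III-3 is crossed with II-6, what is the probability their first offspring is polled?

8/9

II-4 is polled so carries E and passed e to III-4 (ee), so II-4 is Ee.
II-1 is polled so carries E and passed e to III-4 (ee), so II-1 is Ee.
III-3 is a polled offspring of II-4 (Ee) × II-1 (Ee), whose cross gives 1/4 EE : 1/2 Ee : 1/4 ee; conditioning on being polled, III-3 is EE with probability 1/3, Ee with probability 2/3.
I-3 is polled so carries E and passed e to II-5 (ee), so I-3 is Ee.
I-4 is polled so carries E and passed e to II-5 (ee), so I-4 is Ee.
II-6 is a polled offspring of I-3 (Ee) × I-4 (Ee), whose cross gives 1/4 EE : 1/2 Ee : 1/4 ee; conditioning on being polled, II-6 is EE with probability 1/3, Ee with probability 2/3.
Summing over parental genotype combinations, P(offspring is polled) = 1/9·1 + 2/9·1 + 2/9·1 + 4/9·3/4 = 8/9.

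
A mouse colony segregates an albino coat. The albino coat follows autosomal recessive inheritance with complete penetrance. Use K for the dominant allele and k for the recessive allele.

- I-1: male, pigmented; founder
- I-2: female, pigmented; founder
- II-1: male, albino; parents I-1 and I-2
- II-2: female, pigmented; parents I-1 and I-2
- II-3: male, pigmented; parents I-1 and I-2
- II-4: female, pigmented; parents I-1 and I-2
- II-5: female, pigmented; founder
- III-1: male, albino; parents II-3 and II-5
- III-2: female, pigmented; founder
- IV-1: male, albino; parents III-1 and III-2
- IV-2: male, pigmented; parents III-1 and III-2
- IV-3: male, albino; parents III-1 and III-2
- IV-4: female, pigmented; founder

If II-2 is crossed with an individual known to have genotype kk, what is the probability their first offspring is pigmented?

I-1 is pigmented so carries K and passed k to II-1 (kk), so I-1 is Kk.
I-2 is pigmented so carries K and passed k to II-1 (kk), so I-2 is Kk.
II-2 is a pigmented offspring of I-1 (Kk) × I-2 (Kk), whose cross gives 1/4 KK : 1/2 Kk : 1/4 kk; conditioning on being pigmented, II-2 is KK with probability 1/3, Kk with probability 2/3.
Summing over parental genotype combinations, P(offspring is pigmented) = 1/3·1 + 2/3·1/2 = 2/3.

2/3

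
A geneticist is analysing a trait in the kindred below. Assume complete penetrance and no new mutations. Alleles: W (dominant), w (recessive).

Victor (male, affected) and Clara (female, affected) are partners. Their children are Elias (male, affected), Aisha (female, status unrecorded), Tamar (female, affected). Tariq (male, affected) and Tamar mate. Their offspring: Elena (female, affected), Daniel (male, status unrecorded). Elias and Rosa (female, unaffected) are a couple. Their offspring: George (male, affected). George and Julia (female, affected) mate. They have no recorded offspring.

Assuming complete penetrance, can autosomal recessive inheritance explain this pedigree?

A consistent assignment under autosomal recessive exists: Victor ww, Clara ww, Elias ww, Aisha ww, Tamar ww, Tariq ww, Rosa Ww, Elena ww, Daniel ww, George ww, Julia ww.
In this assignment every recorded phenotype matches its genotype and every non-founder's genotype is obtainable from its parents' genotypes, so the pedigree is consistent.

Yes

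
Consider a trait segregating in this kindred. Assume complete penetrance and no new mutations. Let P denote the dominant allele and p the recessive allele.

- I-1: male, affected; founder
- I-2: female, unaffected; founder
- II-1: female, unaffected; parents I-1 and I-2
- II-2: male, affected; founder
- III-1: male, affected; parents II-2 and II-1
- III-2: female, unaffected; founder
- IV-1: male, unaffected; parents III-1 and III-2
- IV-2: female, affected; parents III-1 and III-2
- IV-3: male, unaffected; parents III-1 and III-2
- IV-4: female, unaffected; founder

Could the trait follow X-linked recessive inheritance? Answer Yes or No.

A consistent assignment under X-linked recessive exists: I-1 X^p Y, I-2 X^P X^P, II-1 X^P X^p, II-2 X^p Y, III-1 X^p Y, III-2 X^P X^p, IV-1 X^P Y, IV-2 X^p X^p, IV-3 X^P Y, IV-4 X^P X^P.
In this assignment every recorded phenotype matches its genotype and every non-founder's genotype is obtainable from its parents' genotypes, so the pedigree is consistent.

Yes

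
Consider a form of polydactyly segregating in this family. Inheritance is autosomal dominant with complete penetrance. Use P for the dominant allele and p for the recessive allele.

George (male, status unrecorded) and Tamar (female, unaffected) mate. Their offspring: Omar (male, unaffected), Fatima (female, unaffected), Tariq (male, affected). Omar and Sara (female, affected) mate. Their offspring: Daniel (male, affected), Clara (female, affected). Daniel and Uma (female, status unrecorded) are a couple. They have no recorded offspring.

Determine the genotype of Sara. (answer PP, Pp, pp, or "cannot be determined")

Sara's phenotype allows PP or Pp, and no parent or child forces a single allele at both positions; consistent genotype assignments exist with Sara as PP or Pp.

cannot be determined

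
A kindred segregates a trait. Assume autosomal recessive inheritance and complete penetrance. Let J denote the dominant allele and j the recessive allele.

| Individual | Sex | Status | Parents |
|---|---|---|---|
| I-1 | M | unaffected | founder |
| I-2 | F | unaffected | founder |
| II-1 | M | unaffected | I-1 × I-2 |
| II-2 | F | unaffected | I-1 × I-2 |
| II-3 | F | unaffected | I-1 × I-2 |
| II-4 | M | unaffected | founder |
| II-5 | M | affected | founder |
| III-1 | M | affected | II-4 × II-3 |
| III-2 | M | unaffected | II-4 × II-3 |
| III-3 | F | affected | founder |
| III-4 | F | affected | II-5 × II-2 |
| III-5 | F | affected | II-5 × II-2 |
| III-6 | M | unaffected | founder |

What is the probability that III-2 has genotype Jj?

II-4 is unaffected so carries J and passed j to III-1 (jj), so II-4 is Jj.
II-3 is unaffected so carries J and passed j to III-1 (jj), so II-3 is Jj.
Their cross gives offspring ratios 1/4 JJ : 1/2 Jj : 1/4 jj. Conditioning on III-2 being unaffected, P(Jj) = 1/2 / 3/4 = 2/3.

2/3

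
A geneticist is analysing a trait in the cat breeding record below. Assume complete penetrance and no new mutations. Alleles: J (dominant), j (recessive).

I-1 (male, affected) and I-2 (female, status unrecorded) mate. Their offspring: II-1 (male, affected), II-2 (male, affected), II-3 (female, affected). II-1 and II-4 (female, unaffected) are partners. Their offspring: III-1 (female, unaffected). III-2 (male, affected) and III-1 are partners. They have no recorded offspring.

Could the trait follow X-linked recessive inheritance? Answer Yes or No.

A consistent assignment under X-linked recessive exists: I-1 X^j Y, I-2 X^J X^j, II-1 X^j Y, II-2 X^j Y, II-3 X^j X^j, II-4 X^J X^J, III-1 X^J X^j, III-2 X^j Y.
In this assignment every recorded phenotype matches its genotype and every non-founder's genotype is obtainable from its parents' genotypes, so the pedigree is consistent.

Yes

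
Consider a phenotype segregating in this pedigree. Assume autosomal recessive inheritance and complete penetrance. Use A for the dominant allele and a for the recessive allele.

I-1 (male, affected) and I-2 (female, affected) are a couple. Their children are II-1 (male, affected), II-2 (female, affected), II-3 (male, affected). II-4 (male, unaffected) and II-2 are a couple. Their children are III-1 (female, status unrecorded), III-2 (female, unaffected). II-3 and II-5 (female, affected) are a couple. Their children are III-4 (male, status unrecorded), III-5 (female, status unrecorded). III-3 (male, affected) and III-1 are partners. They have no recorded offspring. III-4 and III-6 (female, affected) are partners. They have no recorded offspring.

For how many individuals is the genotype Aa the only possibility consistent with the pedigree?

Obligate heterozygotes: III-2 is unaffected so carries A and received a from II-2 (aa), so III-2 is Aa.
Every other individual is either homozygous by phenotype or has at least one consistent homozygous assignment, so the count is 1.

1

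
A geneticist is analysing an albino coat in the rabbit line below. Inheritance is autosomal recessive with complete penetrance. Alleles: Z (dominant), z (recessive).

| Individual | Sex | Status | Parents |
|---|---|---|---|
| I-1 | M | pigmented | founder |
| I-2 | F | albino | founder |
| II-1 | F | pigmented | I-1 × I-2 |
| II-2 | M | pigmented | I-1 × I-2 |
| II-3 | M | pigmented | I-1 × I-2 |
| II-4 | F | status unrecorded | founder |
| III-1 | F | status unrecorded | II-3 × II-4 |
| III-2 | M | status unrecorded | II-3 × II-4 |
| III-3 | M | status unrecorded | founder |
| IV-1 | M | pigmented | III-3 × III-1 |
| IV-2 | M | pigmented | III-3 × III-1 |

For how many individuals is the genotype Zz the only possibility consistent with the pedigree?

Obligate heterozygotes: II-1 is pigmented so carries Z and received z from I-2 (zz), so II-1 is Zz; II-2 is pigmented so carries Z and received z from I-2 (zz), so II-2 is Zz; II-3 is pigmented so carries Z and received z from I-2 (zz), so II-3 is Zz.
Every other individual is either homozygous by phenotype or has at least one consistent homozygous assignment, so the count is 3.

3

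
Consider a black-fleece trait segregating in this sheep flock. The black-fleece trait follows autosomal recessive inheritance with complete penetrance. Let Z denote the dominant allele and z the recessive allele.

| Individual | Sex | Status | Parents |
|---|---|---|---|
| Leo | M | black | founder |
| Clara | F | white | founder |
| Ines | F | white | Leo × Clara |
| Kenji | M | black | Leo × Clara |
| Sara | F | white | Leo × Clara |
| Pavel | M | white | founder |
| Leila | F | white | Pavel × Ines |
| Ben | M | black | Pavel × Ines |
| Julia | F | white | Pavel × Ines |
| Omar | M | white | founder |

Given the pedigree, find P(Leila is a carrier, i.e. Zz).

2/3

Pavel is white so carries Z and passed z to Ben (zz), so Pavel is Zz.
Ines is white so carries Z and received z from Leo (zz), so Ines is Zz.
Their cross gives offspring ratios 1/4 ZZ : 1/2 Zz : 1/4 zz. Conditioning on Leila being white, P(Zz) = 1/2 / 3/4 = 2/3.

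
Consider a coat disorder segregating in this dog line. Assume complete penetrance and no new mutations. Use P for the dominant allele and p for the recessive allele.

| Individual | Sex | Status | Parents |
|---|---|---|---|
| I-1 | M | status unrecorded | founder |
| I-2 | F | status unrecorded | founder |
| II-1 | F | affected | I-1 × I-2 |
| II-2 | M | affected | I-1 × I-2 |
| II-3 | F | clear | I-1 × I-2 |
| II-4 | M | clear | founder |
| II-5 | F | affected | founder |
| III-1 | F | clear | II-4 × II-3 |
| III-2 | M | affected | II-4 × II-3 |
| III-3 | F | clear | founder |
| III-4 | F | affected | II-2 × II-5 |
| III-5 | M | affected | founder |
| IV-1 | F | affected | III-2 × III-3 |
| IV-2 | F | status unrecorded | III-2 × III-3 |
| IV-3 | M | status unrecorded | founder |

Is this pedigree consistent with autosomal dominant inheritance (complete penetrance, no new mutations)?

No

Under autosomal dominant, III-2 (affected, male) cannot arise from II-4 (clear) × II-3 (clear).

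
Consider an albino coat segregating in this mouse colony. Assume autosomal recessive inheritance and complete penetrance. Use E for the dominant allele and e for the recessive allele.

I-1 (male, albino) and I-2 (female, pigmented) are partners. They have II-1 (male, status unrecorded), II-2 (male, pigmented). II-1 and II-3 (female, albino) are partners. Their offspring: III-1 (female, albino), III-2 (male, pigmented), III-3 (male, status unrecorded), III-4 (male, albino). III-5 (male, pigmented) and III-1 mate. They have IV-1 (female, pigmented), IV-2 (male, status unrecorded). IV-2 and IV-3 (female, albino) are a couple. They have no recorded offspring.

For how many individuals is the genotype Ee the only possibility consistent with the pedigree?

Obligate heterozygotes: II-1 passed E to III-2 (Ee, whose e came from II-3) and received e from I-1 (ee), so II-1 is Ee; II-2 is pigmented so carries E and received e from I-1 (ee), so II-2 is Ee; III-2 is pigmented so carries E and received e from II-3 (ee), so III-2 is Ee; IV-1 is pigmented so carries E and received e from III-1 (ee), so IV-1 is Ee.
Every other individual is either homozygous by phenotype or has at least one consistent homozygous assignment, so the count is 4.

4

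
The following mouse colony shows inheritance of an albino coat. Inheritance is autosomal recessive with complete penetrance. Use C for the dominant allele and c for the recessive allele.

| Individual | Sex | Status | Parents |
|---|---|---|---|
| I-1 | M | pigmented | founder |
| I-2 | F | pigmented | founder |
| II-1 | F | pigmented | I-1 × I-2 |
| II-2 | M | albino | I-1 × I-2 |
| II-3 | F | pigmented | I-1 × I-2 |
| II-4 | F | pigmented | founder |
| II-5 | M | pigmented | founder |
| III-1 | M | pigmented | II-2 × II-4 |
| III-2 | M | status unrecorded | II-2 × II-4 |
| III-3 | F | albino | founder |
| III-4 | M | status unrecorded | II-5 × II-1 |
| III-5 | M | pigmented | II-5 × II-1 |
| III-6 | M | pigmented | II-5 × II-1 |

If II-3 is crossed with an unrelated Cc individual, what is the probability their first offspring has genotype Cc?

I-1 is pigmented so carries C and passed c to II-2 (cc), so I-1 is Cc.
I-2 is pigmented so carries C and passed c to II-2 (cc), so I-2 is Cc.
II-3 is a pigmented offspring of I-1 (Cc) × I-2 (Cc), whose cross gives 1/4 CC : 1/2 Cc : 1/4 cc; conditioning on being pigmented, II-3 is CC with probability 1/3, Cc with probability 2/3.
Summing over parental genotype combinations, P(offspring has genotype Cc) = 1/3·1/2 + 2/3·1/2 = 1/2.

1/2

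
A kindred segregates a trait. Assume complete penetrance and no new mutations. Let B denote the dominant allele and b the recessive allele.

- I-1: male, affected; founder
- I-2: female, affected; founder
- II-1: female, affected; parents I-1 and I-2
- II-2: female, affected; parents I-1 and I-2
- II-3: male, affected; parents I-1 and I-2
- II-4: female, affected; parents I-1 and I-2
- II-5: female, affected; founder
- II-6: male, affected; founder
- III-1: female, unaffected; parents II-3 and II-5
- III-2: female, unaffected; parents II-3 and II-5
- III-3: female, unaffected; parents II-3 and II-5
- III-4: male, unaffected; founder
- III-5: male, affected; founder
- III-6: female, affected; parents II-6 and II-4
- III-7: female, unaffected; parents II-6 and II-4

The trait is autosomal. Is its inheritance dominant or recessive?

dominant

II-3 and II-5 are both affected yet have an unaffected child III-1. Under a recessive model two affected parents are homozygous and every child would be affected, so the trait cannot be recessive.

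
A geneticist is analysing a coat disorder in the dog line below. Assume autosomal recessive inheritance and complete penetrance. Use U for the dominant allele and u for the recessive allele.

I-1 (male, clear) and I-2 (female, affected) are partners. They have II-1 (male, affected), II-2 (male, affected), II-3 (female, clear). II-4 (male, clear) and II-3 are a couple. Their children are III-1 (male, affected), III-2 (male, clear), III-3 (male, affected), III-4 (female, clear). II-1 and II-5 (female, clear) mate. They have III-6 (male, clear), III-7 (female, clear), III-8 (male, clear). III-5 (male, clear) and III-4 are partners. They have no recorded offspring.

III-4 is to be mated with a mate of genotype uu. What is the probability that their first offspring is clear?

II-4 is clear so carries U and passed u to III-1 (uu), so II-4 is Uu.
II-3 is clear so carries U and received u from I-2 (uu), so II-3 is Uu.
III-4 is a clear offspring of II-4 (Uu) × II-3 (Uu), whose cross gives 1/4 UU : 1/2 Uu : 1/4 uu; conditioning on being clear, III-4 is UU with probability 1/3, Uu with probability 2/3.
Summing over parental genotype combinations, P(offspring is clear) = 1/3·1 + 2/3·1/2 = 2/3.

2/3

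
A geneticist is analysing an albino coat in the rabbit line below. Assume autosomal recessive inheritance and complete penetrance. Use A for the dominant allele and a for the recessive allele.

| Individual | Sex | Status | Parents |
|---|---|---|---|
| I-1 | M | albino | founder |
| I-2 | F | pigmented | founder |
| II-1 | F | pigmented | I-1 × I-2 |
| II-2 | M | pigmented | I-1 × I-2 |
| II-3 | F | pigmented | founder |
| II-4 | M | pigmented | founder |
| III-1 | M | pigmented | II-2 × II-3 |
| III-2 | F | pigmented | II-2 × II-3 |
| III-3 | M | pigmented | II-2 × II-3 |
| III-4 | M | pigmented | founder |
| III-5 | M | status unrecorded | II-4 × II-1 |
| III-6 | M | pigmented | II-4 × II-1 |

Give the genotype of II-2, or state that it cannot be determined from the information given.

Aa

From phenotype alone, II-2 is AA or Aa.
II-2 is pigmented so carries A and received a from I-1 (aa), so II-2 is Aa.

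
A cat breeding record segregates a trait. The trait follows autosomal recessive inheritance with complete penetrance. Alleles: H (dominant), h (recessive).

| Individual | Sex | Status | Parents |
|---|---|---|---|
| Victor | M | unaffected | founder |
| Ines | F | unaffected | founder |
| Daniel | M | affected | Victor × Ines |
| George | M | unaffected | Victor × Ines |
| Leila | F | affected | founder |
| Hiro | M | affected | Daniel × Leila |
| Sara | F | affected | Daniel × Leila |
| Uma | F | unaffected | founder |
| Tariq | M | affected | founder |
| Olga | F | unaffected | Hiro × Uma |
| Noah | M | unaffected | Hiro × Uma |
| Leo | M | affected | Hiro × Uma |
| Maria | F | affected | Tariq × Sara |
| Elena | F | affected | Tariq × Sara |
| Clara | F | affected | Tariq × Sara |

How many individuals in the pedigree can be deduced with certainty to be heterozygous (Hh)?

5

Obligate heterozygotes: Victor is unaffected so carries H and passed h to Daniel (hh), so Victor is Hh; Ines is unaffected so carries H and passed h to Daniel (hh), so Ines is Hh; Uma is unaffected so carries H and passed h to Leo (hh), so Uma is Hh; Olga is unaffected so carries H and received h from Hiro (hh), so Olga is Hh; Noah is unaffected so carries H and received h from Hiro (hh), so Noah is Hh.
Every other individual is either homozygous by phenotype or has at least one consistent homozygous assignment, so the count is 5.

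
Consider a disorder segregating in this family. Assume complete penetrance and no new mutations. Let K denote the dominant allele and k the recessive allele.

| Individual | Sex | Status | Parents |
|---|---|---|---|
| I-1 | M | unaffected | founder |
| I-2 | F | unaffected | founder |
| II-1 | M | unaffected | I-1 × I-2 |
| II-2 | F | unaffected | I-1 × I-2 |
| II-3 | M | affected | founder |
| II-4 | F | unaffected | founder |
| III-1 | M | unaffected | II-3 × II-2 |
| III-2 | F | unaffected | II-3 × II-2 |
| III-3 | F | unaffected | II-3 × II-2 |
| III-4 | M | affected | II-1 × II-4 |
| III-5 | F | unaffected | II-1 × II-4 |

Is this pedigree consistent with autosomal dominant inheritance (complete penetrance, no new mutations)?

No

Under autosomal dominant, III-4 (affected, male) cannot arise from II-1 (unaffected) × II-4 (unaffected).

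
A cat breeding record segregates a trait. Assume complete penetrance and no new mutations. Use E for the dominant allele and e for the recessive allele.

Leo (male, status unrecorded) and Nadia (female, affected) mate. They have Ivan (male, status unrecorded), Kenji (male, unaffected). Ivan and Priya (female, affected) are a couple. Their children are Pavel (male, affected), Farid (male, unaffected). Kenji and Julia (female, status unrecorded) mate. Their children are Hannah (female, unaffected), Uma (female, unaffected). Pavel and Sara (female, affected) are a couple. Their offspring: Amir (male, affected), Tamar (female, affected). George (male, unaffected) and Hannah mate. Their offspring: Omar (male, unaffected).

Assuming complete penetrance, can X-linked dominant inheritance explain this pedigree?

A consistent assignment under X-linked dominant exists: Leo X^E Y, Nadia X^E X^e, Ivan X^E Y, Kenji X^e Y, Priya X^E X^e, Julia X^E X^e, Pavel X^E Y, Farid X^e Y, Sara X^E X^E, Hannah X^e X^e, Uma X^e X^e, George X^e Y, Amir X^E Y, Tamar X^E X^E, Omar X^e Y.
In this assignment every recorded phenotype matches its genotype and every non-founder's genotype is obtainable from its parents' genotypes, so the pedigree is consistent.

Yes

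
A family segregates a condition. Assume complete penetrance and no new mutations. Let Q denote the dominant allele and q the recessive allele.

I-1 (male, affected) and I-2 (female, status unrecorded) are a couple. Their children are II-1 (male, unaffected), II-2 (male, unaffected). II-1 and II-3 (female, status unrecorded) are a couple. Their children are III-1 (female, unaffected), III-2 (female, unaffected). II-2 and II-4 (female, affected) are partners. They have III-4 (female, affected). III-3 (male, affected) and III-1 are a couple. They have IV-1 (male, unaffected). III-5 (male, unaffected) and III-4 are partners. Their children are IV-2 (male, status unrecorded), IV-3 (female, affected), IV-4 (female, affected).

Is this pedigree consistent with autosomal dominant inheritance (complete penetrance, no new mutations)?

A consistent assignment under autosomal dominant exists: I-1 Qq, I-2 Qq, II-1 qq, II-2 qq, II-3 Qq, II-4 QQ, III-1 qq, III-2 qq, III-3 Qq, III-4 Qq, III-5 qq, IV-1 qq, IV-2 Qq, IV-3 Qq, IV-4 Qq.
In this assignment every recorded phenotype matches its genotype and every non-founder's genotype is obtainable from its parents' genotypes, so the pedigree is consistent.

Yes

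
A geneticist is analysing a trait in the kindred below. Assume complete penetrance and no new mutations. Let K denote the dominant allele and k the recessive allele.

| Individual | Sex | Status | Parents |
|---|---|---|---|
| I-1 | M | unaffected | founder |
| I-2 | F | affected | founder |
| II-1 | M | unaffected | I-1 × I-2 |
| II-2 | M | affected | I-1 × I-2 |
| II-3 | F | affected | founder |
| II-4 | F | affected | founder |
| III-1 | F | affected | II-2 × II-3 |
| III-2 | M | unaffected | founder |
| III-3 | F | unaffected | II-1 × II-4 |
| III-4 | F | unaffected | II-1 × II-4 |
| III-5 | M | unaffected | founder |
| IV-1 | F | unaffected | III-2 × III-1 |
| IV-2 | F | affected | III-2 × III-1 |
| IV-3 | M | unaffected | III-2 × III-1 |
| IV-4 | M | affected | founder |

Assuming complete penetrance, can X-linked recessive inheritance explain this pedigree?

Under X-linked recessive, II-1 (unaffected, male) cannot arise from I-1 (unaffected) × I-2 (affected).

No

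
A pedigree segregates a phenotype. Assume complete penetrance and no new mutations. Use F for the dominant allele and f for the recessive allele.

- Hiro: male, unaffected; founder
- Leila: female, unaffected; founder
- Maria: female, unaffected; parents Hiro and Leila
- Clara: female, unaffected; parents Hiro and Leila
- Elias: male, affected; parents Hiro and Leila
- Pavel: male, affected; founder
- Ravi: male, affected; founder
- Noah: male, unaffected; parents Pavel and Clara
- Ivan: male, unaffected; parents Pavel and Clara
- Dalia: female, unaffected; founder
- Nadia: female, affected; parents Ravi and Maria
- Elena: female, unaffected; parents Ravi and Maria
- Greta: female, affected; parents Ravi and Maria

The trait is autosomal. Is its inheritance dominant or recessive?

Hiro and Leila are both unaffected yet have an affected child Elias. Under dominance, an affected child requires at least one affected parent, so the trait cannot be dominant.

recessive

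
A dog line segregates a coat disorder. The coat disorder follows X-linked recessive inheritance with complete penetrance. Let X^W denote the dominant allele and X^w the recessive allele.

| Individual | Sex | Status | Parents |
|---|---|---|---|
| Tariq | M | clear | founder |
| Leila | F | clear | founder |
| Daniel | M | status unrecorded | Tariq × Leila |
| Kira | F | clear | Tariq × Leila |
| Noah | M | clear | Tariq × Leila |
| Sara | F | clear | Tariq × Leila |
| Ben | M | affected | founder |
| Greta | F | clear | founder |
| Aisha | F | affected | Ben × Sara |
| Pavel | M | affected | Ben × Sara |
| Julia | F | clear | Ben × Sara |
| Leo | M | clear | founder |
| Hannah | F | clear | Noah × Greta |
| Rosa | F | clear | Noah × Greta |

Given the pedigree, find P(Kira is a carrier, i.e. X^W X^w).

1/2

Tariq is clear, so Tariq is X^W Y.
Leila is clear so carries W and passed w to Sara (X^W X^w, whose W came from Tariq), so Leila is X^W X^w.
Their cross gives offspring ratios 1/2 X^W X^W : 1/2 X^W X^w. Conditioning on Kira being clear, P(X^W X^w) = 1/2 / 1 = 1/2.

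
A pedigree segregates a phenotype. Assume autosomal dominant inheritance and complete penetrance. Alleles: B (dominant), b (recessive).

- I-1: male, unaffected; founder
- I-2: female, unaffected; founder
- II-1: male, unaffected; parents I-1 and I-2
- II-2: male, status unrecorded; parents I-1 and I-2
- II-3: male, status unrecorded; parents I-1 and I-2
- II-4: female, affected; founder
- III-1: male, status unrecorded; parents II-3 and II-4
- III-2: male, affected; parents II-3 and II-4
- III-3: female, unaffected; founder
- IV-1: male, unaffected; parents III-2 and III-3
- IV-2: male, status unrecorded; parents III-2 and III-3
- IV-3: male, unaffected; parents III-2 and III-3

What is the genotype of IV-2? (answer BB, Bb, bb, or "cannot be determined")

cannot be determined

IV-2's phenotype is unrecorded, and no parent or child forces a single allele at both positions; consistent genotype assignments exist with IV-2 as Bb or bb.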